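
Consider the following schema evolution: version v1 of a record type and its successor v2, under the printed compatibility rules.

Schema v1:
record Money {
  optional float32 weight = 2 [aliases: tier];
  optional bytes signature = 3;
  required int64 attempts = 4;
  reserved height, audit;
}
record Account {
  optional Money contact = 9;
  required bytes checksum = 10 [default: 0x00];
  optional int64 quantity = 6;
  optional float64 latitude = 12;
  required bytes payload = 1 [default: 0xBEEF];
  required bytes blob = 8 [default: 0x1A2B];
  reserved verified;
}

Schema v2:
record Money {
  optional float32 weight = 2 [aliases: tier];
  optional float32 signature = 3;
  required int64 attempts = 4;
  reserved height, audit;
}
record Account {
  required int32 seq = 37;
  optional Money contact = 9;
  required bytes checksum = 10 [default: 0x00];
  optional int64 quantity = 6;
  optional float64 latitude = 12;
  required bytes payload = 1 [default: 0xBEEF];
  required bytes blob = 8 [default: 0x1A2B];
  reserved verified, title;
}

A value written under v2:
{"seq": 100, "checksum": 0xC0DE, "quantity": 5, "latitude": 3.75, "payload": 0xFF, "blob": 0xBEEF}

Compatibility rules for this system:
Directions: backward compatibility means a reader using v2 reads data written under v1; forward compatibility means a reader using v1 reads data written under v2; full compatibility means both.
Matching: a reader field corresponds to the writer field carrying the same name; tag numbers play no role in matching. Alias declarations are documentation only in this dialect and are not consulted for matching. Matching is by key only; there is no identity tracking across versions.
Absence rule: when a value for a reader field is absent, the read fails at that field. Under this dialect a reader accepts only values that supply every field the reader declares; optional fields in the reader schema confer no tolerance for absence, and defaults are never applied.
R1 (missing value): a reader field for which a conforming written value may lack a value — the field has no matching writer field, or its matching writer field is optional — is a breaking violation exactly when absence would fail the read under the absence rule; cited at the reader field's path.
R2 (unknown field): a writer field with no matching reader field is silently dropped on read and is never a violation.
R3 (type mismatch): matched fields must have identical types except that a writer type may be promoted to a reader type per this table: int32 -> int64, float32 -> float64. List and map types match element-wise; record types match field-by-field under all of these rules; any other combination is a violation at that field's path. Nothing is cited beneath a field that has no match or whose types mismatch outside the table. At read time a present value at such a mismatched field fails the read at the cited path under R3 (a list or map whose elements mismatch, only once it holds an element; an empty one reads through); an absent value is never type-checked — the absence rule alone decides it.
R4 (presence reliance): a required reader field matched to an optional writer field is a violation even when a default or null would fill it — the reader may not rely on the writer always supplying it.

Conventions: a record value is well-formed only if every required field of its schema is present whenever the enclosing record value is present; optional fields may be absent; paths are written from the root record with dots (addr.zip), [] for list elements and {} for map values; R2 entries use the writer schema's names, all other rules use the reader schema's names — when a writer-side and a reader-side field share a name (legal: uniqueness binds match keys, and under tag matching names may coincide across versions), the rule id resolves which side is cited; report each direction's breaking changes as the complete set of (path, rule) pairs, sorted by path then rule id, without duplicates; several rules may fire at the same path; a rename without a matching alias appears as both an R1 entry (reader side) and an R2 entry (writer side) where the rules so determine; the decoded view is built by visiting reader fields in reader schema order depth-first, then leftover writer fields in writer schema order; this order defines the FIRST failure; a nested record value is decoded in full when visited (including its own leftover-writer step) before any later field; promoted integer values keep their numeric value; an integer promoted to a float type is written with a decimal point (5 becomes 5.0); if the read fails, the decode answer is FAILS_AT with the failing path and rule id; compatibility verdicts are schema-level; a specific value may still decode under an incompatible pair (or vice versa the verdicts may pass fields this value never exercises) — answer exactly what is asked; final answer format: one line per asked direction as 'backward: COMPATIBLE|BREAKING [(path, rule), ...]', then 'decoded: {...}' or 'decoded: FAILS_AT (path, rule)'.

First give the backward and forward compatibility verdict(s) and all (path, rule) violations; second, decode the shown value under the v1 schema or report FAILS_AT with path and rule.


in Account below, arrows point writer -> reader
backward analysis of Account with v2 as reader and v1 as writer:
  no writer field matches reader seq
  contact: paired with writer contact (Money -> Money; writer optional)
  checksum: paired with writer checksum (bytes -> bytes; writer required)
  quantity: paired with writer quantity (int64 -> int64; writer optional)
  latitude: paired with writer latitude (float64 -> float64; writer optional)
  payload: paired with writer payload (bytes -> bytes; writer required)
  blob: paired with writer blob (bytes -> bytes; writer required)
  contact.weight: paired with writer contact.weight (float32 -> float32; writer optional)
  contact.signature: paired with writer contact.signature (bytes -> float32; writer optional)
  contact.attempts: paired with writer contact.attempts (int64 -> int64; writer required)
  violation R1 at contact
  violation R1 at contact.signature
  violation R3 at contact.signature
  violation R1 at contact.weight
  violation R1 at latitude
  violation R1 at quantity
  violation R1 at seq
  => backward: BREAKING (7)
forward analysis of Account with v1 as reader and v2 as writer:
  contact: paired with writer contact (Money -> Money; writer optional)
  checksum: paired with writer checksum (bytes -> bytes; writer required)
  quantity: paired with writer quantity (int64 -> int64; writer optional)
  latitude: paired with writer latitude (float64 -> float64; writer optional)
  payload: paired with writer payload (bytes -> bytes; writer required)
  blob: paired with writer blob (bytes -> bytes; writer required)
  seq (writer side), unknown to reader
  contact.weight: paired with writer contact.weight (float32 -> float32; writer optional)
  contact.signature: paired with writer contact.signature (float32 -> bytes; writer optional)
  contact.attempts: paired with writer contact.attempts (int64 -> int64; writer required)
  violation R1 at contact
  violation R1 at contact.signature
  violation R3 at contact.signature
  violation R1 at contact.weight
  violation R1 at latitude
  violation R1 at quantity
  => forward: BREAKING (6)
decoding the Account value with the v1 reader:
  read fails at contact under R1 (no fill)
  => FAILS_AT (contact, R1)

backward: BREAKING [(contact, R1), (contact.signature, R1), (contact.signature, R3), (contact.weight, R1), (latitude, R1), (quantity, R1), (seq, R1)]; forward: BREAKING [(contact, R1), (contact.signature, R1), (contact.signature, R3), (contact.weight, R1), (latitude, R1), (quantity, R1)]; decoded: FAILS_AT (contact, R1)


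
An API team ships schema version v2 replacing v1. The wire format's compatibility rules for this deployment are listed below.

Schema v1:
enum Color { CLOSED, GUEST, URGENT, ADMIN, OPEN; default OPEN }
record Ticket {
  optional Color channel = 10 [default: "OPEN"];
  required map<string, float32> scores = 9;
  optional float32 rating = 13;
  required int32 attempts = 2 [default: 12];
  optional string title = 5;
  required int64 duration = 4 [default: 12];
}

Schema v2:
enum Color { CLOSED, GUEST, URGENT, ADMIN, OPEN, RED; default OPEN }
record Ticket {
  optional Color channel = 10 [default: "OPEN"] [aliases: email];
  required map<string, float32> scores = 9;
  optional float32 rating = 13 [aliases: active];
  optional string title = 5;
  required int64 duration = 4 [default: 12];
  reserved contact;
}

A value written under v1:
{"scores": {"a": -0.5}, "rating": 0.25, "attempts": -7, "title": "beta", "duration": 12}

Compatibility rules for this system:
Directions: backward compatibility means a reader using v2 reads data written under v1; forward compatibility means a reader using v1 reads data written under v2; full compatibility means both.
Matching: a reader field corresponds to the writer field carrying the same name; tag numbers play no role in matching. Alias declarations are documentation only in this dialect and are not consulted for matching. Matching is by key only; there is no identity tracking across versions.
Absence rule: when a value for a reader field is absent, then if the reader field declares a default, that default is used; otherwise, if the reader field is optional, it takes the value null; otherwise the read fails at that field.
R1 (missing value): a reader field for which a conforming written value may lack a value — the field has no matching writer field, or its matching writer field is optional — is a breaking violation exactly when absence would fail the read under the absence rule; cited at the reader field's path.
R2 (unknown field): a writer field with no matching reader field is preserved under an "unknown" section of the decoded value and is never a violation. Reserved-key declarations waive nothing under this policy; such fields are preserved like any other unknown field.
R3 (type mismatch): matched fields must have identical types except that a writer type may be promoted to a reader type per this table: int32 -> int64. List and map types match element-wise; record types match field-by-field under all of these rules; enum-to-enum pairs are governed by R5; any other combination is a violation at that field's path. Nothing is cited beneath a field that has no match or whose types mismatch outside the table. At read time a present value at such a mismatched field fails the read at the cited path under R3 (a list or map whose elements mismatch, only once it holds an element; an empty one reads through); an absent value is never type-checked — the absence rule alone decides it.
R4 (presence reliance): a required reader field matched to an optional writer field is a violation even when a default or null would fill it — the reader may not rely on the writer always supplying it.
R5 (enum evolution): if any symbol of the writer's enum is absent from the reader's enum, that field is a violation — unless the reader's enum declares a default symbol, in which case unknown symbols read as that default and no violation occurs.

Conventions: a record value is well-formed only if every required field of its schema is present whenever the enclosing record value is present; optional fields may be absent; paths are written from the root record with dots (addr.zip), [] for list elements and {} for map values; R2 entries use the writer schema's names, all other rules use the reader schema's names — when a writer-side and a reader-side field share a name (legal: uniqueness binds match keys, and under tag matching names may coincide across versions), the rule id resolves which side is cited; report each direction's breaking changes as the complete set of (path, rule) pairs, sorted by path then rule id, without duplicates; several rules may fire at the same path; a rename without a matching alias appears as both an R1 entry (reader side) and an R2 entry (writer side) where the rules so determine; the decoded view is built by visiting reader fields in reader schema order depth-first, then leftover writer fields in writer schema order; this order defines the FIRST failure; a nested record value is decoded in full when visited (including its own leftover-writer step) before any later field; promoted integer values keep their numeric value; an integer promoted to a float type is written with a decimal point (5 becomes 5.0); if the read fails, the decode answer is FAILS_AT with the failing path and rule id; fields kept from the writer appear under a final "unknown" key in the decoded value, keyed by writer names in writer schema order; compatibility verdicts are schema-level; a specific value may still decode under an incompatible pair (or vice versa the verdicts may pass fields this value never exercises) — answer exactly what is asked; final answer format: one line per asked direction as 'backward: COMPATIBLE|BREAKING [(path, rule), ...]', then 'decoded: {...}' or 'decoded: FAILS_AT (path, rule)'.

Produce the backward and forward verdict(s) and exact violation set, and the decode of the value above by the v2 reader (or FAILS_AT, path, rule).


backward: COMPATIBLE []; forward: COMPATIBLE []; decoded: {"channel": "OPEN", "scores": {"a": -0.5}, "rating": 0.25, "title": "beta", "duration": 12, "unknown": {"attempts": -7}}

each type pair in Ticket: writer, then reader
backward analysis of Ticket with v2 as reader and v1 as writer:
  channel: paired with writer channel (Color -> Color; writer optional)
  scores: paired with writer scores (map<string, float32> -> map<string, float32>; writer required)
  rating: paired with writer rating (float32 -> float32; writer optional)
  title: paired with writer title (string -> string; writer optional)
  duration: paired with writer duration (int64 -> int64; writer required)
  writer field attempts has no reader counterpart
  nothing fires on Ticket: backward is COMPATIBLE
forward analysis of Ticket with v1 as reader and v2 as writer:
  channel: paired with writer channel (Color -> Color; writer optional)
  scores: paired with writer scores (map<string, float32> -> map<string, float32>; writer required)
  rating: paired with writer rating (float32 -> float32; writer optional)
  attempts has no writer counterpart
  title: paired with writer title (string -> string; writer optional)
  duration: paired with writer duration (int64 -> int64; writer required)
  nothing fires on Ticket: forward is COMPATIBLE
decoding the Ticket value with the v2 reader:
  channel := "OPEN" (no value, default fills)
  scores := {"a": -0.5}
  rating := 0.25
  title := "beta"
  duration := 12
  writer attempts: kept under "unknown"
  => decoded: {"channel": "OPEN", "scores": {"a": -0.5}, "rating": 0.25, "title": "beta", "duration": 12, "unknown": {"attempts": -7}}


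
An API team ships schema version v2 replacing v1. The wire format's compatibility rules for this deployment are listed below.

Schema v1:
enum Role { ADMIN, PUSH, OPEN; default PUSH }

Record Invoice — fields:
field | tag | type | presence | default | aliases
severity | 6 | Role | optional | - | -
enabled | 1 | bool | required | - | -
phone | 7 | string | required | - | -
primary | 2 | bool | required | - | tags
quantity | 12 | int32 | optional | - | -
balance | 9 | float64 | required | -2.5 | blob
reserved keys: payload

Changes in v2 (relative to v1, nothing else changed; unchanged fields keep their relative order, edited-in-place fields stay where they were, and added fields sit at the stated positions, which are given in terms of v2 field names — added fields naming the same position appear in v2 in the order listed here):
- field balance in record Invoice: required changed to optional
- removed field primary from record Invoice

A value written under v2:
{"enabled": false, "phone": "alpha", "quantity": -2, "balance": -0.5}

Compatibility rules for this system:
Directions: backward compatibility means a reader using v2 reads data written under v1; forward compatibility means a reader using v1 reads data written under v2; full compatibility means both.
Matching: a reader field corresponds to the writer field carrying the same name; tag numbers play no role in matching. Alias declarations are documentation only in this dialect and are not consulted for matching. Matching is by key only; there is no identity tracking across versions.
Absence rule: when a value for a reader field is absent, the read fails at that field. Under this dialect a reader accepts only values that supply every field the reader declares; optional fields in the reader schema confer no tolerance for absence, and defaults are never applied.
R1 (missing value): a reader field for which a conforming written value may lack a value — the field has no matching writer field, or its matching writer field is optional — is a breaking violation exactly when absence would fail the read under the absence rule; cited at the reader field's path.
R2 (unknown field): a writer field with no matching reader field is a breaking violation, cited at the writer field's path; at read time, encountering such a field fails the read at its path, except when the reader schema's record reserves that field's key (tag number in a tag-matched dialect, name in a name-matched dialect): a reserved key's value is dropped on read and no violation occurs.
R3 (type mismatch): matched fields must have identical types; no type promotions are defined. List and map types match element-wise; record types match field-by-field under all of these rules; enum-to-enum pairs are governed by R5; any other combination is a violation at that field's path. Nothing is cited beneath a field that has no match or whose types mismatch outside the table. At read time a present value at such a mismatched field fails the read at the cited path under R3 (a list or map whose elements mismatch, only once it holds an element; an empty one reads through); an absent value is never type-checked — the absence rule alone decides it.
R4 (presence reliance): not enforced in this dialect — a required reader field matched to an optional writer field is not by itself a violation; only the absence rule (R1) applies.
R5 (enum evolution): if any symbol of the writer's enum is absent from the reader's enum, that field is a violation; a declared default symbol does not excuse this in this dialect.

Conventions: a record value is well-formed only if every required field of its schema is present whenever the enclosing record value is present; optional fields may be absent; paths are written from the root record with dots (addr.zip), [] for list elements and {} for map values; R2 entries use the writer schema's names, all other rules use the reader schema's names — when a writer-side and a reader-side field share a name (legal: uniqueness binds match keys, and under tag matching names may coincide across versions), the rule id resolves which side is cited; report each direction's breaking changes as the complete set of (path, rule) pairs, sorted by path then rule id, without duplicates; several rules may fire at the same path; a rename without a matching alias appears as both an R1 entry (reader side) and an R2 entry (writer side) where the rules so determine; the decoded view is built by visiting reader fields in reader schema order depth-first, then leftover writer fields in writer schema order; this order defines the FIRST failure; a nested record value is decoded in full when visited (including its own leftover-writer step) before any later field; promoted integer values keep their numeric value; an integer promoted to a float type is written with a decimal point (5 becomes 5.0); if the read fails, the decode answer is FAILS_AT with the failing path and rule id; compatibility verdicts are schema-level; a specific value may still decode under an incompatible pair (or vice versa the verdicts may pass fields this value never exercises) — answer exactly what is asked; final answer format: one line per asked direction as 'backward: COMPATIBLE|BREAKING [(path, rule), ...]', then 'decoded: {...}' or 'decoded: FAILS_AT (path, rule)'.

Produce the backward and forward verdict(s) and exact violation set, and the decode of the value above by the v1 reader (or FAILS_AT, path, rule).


the writer's type comes first in each Invoice pair
backward analysis of Invoice with v2 as reader and v1 as writer:
  Role -> Role, writer optional: severity aligns to severity
  bool -> bool, writer required: enabled aligns to enabled
  string -> string, writer required: phone aligns to phone
  int32 -> int32, writer optional: quantity aligns to quantity
  float64 -> float64, writer required: balance aligns to balance
  leftover writer field: primary
  breaking: (primary, R2)
  breaking: (quantity, R1)
  breaking: (severity, R1)
  => backward: BREAKING (3)
forward analysis of Invoice with v1 as reader and v2 as writer:
  Role -> Role, writer optional: severity aligns to severity
  bool -> bool, writer required: enabled aligns to enabled
  string -> string, writer required: phone aligns to phone
  primary has no writer counterpart
  int32 -> int32, writer optional: quantity aligns to quantity
  float64 -> float64, writer optional: balance aligns to balance
  breaking: (balance, R1)
  breaking: (primary, R1)
  breaking: (quantity, R1)
  breaking: (severity, R1)
  => forward: BREAKING (4)
decode walk for Invoice under reader schema v1:
  read fails at severity under R1 (no fill)
  => FAILS_AT (severity, R1)

backward: BREAKING [(primary, R2), (quantity, R1), (severity, R1)]; forward: BREAKING [(balance, R1), (primary, R1), (quantity, R1), (severity, R1)]; decoded: FAILS_AT (severity, R1)


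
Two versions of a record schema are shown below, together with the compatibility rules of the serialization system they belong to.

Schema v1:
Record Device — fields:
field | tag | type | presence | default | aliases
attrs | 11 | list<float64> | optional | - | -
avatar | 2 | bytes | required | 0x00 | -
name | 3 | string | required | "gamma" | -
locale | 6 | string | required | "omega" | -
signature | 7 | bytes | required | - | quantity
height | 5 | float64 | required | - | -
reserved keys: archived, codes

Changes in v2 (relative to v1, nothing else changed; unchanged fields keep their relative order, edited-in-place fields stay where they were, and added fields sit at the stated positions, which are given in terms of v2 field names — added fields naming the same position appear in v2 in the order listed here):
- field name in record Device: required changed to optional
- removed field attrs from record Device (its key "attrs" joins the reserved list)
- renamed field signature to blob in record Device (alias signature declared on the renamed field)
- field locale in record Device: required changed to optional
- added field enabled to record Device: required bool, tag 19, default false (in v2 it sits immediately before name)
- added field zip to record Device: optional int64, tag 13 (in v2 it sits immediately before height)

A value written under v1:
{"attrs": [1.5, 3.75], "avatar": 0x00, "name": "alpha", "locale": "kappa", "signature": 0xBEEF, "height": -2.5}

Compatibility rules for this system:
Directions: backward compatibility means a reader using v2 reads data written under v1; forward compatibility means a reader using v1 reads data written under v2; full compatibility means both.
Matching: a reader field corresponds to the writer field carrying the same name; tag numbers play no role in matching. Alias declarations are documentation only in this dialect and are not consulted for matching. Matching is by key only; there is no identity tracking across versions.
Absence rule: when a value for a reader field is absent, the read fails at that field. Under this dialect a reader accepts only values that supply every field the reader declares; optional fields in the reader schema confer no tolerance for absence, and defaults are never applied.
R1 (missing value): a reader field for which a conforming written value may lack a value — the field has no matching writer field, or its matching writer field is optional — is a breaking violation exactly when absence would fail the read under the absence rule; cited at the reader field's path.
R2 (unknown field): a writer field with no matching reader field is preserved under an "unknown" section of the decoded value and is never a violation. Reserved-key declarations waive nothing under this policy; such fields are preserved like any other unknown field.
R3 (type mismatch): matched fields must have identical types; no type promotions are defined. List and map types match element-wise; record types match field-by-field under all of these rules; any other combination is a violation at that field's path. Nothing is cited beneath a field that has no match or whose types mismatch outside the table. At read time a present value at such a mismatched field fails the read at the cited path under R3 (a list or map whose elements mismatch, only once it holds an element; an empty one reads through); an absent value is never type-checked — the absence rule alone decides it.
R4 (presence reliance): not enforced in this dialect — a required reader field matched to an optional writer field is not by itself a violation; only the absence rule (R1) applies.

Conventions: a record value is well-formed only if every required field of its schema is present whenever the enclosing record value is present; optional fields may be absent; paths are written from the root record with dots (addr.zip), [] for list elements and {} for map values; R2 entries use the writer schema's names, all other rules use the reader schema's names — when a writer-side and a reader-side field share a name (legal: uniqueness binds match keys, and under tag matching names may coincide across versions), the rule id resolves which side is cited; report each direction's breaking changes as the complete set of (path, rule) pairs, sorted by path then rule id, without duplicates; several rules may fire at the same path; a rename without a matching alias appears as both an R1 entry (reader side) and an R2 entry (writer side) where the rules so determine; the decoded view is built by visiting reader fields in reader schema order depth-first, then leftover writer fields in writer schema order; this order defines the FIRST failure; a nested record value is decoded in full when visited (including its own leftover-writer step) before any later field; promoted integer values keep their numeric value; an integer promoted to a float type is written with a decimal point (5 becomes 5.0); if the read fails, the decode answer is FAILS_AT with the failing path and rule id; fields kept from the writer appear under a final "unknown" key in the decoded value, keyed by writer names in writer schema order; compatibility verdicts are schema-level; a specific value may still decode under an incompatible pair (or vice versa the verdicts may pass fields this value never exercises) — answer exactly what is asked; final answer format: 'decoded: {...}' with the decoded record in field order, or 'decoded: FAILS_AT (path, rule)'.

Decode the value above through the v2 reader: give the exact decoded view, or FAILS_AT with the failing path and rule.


each type pair in Device: writer, then reader
decoding the Device value with the v2 reader:
  avatar := 0x00
  read fails at enabled under R1 (no fill)
  => FAILS_AT (enabled, R1)
the other Device changes do not affect what is asked:
  field name in record Device: required changed to optional -> changes Device's schema-level verdicts only — the decode of this value is the same
  removed field attrs from record Device (its key "attrs" joins the reserved list) -> changes Device's schema-level verdicts only — the decode of this value is the same
  renamed field signature to blob in record Device (alias signature declared on the renamed field) -> changes Device's schema-level verdicts only — the decode of this value is the same
  field locale in record Device: required changed to optional -> changes Device's schema-level verdicts only — the decode of this value is the same
  added field zip to record Device: optional int64, tag 13 (in v2 it sits immediately before height) -> changes Device's schema-level verdicts only — the decode of this value is the same

decoded: FAILS_AT (enabled, R1)


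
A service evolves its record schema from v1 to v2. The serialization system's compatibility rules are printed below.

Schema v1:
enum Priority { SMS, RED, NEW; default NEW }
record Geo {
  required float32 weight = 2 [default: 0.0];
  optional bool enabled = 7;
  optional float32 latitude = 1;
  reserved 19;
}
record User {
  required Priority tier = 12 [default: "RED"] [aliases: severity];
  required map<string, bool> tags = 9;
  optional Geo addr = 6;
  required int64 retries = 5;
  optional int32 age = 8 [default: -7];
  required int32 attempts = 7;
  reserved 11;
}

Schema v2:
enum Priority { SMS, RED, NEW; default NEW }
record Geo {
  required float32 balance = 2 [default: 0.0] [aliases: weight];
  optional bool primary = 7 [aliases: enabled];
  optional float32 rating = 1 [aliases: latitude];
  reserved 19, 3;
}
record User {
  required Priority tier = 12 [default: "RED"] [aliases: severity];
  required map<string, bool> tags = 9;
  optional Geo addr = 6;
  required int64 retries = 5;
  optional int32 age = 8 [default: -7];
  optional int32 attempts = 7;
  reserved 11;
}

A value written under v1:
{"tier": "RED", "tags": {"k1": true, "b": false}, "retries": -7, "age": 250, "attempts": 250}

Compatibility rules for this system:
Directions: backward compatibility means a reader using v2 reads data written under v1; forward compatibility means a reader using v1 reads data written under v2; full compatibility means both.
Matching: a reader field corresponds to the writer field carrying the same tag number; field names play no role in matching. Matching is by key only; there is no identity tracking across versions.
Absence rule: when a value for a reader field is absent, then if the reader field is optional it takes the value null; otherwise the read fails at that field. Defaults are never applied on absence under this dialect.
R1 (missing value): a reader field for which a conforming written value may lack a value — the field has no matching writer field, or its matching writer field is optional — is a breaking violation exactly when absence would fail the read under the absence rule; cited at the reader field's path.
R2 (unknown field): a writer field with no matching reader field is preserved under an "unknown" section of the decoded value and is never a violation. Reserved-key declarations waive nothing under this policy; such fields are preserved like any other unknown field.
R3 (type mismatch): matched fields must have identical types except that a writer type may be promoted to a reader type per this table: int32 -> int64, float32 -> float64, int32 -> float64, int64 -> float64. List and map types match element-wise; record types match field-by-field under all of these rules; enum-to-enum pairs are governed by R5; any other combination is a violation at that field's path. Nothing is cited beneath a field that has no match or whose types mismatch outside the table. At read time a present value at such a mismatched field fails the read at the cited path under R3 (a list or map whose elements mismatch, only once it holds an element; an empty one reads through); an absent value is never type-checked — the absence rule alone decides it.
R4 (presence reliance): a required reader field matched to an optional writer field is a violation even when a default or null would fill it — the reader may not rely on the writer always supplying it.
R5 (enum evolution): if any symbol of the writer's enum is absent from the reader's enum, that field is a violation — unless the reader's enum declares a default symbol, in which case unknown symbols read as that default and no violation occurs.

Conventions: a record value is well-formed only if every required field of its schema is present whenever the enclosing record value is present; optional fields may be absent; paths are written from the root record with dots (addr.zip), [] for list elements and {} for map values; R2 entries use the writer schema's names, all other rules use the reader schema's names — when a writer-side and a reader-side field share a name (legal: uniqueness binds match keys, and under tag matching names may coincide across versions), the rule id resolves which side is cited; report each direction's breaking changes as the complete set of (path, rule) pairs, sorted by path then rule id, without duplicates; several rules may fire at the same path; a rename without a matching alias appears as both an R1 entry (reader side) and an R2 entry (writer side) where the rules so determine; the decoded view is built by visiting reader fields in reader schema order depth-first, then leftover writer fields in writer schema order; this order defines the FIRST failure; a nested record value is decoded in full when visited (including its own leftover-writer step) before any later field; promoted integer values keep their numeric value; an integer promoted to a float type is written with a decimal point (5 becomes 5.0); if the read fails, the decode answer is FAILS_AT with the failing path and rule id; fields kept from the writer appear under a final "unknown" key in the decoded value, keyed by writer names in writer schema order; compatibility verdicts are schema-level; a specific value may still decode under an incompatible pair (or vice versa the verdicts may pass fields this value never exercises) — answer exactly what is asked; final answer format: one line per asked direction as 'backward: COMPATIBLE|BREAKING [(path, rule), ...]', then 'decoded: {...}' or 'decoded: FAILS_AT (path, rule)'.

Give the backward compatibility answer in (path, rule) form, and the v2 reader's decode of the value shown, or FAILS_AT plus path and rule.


in User below, arrows point writer -> reader
backward pass over User, reader schema v2, writer schema v1:
  tier: Priority -> Priority, writer required; from tier
  tags: map<string, bool> -> map<string, bool>, writer required; from tags
  addr: Geo -> Geo, writer optional; from addr
  retries: int64 -> int64, writer required; from retries
  age: int32 -> int32, writer optional; from age
  attempts: int32 -> int32, writer required; from attempts
  addr.balance: float32 -> float32, writer required; from addr.weight
  addr.primary: bool -> bool, writer optional; from addr.enabled
  addr.rating: float32 -> float32, writer optional; from addr.latitude
  => backward: COMPATIBLE
decode walk for User under reader schema v2:
  tier := "RED"
  tags := {"k1": true, "b": false}
  addr := null (absent, optional -> null)
  retries := -7
  age := 250
  attempts := 250
  => decoded: {"tier": "RED", "tags": {"k1": true, "b": false}, "addr": null, "retries": -7, "age": 250, "attempts": 250}
the other User changes do not affect what is asked:
  renamed field latitude to rating in record Geo (alias latitude declared on the renamed field) -> inert for the asked User verdict: nothing fires
  renamed field enabled to primary in record Geo (alias enabled declared on the renamed field) -> inert for the asked User verdict: nothing fires
  renamed field weight to balance in record Geo (alias weight declared on the renamed field) -> inert for the asked User verdict: nothing fires
  field attempts in record User: required changed to optional -> matters only for User's forward compatibility — outside the asked direction

backward: COMPATIBLE []; decoded: {"tier": "RED", "tags": {"k1": true, "b": false}, "addr": null, "retries": -7, "age": 250, "attempts": 250}


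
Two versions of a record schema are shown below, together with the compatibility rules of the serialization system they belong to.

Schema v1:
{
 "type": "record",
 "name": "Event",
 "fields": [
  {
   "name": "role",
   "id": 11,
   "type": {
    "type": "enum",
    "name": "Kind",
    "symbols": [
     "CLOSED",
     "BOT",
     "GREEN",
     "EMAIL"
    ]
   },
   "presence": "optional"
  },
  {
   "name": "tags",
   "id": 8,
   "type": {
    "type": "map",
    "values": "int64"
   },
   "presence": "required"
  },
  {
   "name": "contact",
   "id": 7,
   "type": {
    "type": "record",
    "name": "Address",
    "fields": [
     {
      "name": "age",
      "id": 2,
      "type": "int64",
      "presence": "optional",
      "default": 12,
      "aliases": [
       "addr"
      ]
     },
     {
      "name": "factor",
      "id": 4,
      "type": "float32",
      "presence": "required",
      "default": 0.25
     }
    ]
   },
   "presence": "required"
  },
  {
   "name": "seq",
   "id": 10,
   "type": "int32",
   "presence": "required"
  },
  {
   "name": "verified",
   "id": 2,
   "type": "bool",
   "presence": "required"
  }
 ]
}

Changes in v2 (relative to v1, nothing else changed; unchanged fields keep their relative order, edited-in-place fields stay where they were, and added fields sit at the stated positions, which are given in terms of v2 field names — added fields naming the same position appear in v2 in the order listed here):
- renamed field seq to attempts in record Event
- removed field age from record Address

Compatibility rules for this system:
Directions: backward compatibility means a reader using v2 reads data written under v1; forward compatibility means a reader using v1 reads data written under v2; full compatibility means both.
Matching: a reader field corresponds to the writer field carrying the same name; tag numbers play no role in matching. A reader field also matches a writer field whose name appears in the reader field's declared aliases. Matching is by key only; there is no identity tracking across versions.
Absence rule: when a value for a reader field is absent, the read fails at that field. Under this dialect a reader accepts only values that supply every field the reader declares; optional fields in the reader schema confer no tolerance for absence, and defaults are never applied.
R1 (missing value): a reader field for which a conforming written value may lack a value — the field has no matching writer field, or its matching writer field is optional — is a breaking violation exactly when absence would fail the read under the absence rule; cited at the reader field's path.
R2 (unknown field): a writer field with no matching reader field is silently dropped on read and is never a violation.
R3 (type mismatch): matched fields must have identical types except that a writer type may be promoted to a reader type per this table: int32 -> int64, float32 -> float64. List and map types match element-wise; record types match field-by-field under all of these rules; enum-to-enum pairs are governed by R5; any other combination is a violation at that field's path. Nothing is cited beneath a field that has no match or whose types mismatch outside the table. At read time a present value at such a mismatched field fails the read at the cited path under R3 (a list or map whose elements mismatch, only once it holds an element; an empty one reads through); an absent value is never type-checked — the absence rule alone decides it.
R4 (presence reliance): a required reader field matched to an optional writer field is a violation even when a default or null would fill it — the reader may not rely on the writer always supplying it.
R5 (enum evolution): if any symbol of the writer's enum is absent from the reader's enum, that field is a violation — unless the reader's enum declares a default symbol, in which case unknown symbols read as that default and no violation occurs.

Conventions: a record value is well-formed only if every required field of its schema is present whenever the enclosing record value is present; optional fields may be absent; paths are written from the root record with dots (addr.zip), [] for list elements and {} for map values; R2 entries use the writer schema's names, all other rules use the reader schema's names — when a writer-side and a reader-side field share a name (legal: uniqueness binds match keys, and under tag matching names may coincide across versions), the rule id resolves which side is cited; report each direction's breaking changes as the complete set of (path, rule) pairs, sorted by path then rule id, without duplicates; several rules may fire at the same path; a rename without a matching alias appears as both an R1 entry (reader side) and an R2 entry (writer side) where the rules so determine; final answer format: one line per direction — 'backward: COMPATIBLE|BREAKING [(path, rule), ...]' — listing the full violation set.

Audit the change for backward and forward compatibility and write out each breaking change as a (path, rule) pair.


arrows below run writer -> reader for Event
backward on Event — v2 reading data written by v1:
  role: paired with writer role (Kind -> Kind; writer optional)
  tags: paired with writer tags (map<string, int64> -> map<string, int64>; writer required)
  contact: paired with writer contact (Address -> Address; writer required)
  attempts has no writer counterpart
  verified: paired with writer verified (bool -> bool; writer required)
  seq (writer side), unknown to reader
  contact.factor: paired with writer contact.factor (float32 -> float32; writer required)
  contact.age (writer side), unknown to reader
  R1 fires at attempts
  R1 fires at role
  => backward verdict for Event: BREAKING, 2 violation(s)
forward on Event — v1 reading data written by v2:
  role: paired with writer role (Kind -> Kind; writer optional)
  tags: paired with writer tags (map<string, int64> -> map<string, int64>; writer required)
  contact: paired with writer contact (Address -> Address; writer required)
  seq has no writer counterpart
  verified: paired with writer verified (bool -> bool; writer required)
  attempts (writer side), unknown to reader
  contact.age has no writer counterpart
  contact.factor: paired with writer contact.factor (float32 -> float32; writer required)
  R1 fires at contact.age
  R1 fires at role
  R1 fires at seq
  => forward verdict for Event: BREAKING, 3 violation(s)

backward: BREAKING [(attempts, R1), (role, R1)]; forward: BREAKING [(contact.age, R1), (role, R1), (seq, R1)]
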